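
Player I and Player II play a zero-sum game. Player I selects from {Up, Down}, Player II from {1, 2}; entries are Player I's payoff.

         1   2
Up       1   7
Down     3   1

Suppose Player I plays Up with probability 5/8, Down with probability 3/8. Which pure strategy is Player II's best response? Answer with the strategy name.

1

If Player II plays 1, Player I's expected payoff is (5/8)·1 + (3/8)·3 = 7/4.
If Player II plays 2, Player I's expected payoff is (5/8)·7 + (3/8)·1 = 19/4.
Player II minimizes Player I's payoff; the smallest is 7/4, so the best response is 1.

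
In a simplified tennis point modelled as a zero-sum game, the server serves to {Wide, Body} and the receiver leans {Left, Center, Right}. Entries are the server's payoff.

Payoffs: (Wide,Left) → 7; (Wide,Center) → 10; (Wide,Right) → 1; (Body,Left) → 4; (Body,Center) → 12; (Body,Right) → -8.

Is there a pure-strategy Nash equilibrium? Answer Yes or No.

Yes

Row minima: Wide → 1, Body → -8; maximin = 1.
Column maxima: Left → 7, Center → 12, Right → 1; minimax = 1.
maximin = minimax = 1, so a saddle point exists.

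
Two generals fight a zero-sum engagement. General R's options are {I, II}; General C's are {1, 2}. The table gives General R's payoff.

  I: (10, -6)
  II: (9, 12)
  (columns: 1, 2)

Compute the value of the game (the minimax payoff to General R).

Row minima: I → -6, II → 9; maximin = 9.
Column maxima: 1 → 10, 2 → 12; minimax = 10.
9 ≠ 10, so there is no saddle point; optimal play is mixed.
Let General R play I with probability p. Expected payoff against 1: 10p + 9(1−p) = p + 9; against 2: (-6)p + 12(1−p) = −18p + 12.
Setting these equal: p + 9 = −18p + 12 ⇒ 19p = 3 ⇒ p = 3/19, and the value is (1)·(3/19) + 9 = 174/19.
For General C: with q = P(1), equating I's and II's payoffs gives 16q − 6 = −3q + 12 ⇒ q = 18/19.

174/19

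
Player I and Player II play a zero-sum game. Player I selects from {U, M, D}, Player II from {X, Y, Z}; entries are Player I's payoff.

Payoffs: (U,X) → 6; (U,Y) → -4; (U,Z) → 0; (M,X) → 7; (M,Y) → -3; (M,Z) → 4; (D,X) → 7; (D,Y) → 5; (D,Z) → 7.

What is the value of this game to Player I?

5

Row minima: U → -4, M → -3, D → 5; maximin = 5.
Column maxima: X → 7, Y → 5, Z → 7; minimax = 5.
Since maximin = minimax = 5, there is a saddle point and the value is 5.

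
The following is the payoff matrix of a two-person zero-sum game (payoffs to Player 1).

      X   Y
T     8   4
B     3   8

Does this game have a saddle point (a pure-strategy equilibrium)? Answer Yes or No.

Row minima: T → 4, B → 3; maximin = 4.
Column maxima: X → 8, Y → 8; minimax = 8.
4 ≠ 8, so no pure-strategy equilibrium exists.

No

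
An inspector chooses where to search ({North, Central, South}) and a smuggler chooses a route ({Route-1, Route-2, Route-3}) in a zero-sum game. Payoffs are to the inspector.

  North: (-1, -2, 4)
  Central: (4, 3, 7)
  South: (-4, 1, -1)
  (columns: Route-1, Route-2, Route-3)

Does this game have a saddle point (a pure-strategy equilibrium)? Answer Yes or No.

Row minima: North → -2, Central → 3, South → -4; maximin = 3.
Column maxima: Route-1 → 4, Route-2 → 3, Route-3 → 7; minimax = 3.
maximin = minimax = 3, so a saddle point exists.

Yes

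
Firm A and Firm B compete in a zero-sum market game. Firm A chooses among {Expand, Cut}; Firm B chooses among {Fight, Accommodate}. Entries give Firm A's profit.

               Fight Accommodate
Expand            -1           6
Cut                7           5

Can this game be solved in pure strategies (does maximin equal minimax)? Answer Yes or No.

Row minima: Expand → -1, Cut → 5; maximin = 5.
Column maxima: Fight → 7, Accommodate → 6; minimax = 6.
5 ≠ 6, so no pure-strategy equilibrium exists.

No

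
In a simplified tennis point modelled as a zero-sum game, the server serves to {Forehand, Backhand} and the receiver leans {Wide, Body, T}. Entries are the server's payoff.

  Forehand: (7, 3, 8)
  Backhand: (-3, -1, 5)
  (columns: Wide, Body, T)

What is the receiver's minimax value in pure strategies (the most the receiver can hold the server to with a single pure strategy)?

Column maxima: Wide → 7, Body → 3, T → 8.
The smallest of these is 3.

3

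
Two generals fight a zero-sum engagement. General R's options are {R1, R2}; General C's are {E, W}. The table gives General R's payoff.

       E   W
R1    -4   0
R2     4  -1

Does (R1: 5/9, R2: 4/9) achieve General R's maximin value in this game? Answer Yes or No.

Yes

Against E this mix gives (5/9)·(-4) + (4/9)·4 = -4/9.
Against W this mix gives (5/9)·0 + (4/9)·(-1) = -4/9.
All of General C's active replies (E, W) yield -4/9, and no column does worse for General R. The mix makes General C indifferent and guarantees -4/9, so it is optimal.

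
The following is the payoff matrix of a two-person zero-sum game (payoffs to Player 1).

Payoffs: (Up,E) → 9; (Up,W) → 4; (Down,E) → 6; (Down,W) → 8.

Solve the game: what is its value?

48/7

Row minima: Up → 4, Down → 6; maximin = 6.
Column maxima: E → 9, W → 8; minimax = 8.
6 ≠ 8, so there is no saddle point; optimal play is mixed.
Let Player 1 play Up with probability p. Expected payoff against E: 9p + 6(1−p) = 3p + 6; against W: 4p + 8(1−p) = −4p + 8.
Setting these equal: 3p + 6 = −4p + 8 ⇒ 7p = 2 ⇒ p = 2/7, and the value is (3)·(2/7) + 6 = 48/7.
For Player 2: with q = P(E), equating Up's and Down's payoffs gives 5q + 4 = −2q + 8 ⇒ q = 4/7.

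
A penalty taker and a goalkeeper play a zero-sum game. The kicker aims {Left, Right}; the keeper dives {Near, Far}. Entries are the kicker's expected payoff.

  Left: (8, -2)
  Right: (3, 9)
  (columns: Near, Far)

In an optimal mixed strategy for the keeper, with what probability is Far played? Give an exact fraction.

Row minima: Left → -2, Right → 3; maximin = 3.
Column maxima: Near → 8, Far → 9; minimax = 8.
3 ≠ 8, so there is no saddle point; optimal play is mixed.
Let the kicker play Left with probability p. Expected payoff against Near: 8p + 3(1−p) = 5p + 3; against Far: (-2)p + 9(1−p) = −11p + 9.
Setting these equal: 5p + 3 = −11p + 9 ⇒ 16p = 6 ⇒ p = 3/8, and the value is (5)·(3/8) + 3 = 39/8.
For the keeper: with q = P(Near), equating Left's and Right's payoffs gives 10q − 2 = −6q + 9 ⇒ q = 11/16.

5/16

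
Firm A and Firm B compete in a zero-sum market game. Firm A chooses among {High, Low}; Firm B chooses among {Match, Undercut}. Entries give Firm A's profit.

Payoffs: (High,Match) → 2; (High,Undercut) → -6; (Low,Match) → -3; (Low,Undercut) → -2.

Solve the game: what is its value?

Row minima: High → -6, Low → -3; maximin = -3.
Column maxima: Match → 2, Undercut → -2; minimax = -2.
-3 ≠ -2, so there is no saddle point; optimal play is mixed.
Let Firm A play High with probability p. Expected payoff against Match: 2p + (-3)(1−p) = 5p − 3; against Undercut: (-6)p + (-2)(1−p) = −4p − 2.
Setting these equal: 5p − 3 = −4p − 2 ⇒ 9p = 1 ⇒ p = 1/9, and the value is (5)·(1/9) − 3 = -22/9.
For Firm B: with q = P(Match), equating High's and Low's payoffs gives 8q − 6 = −q − 2 ⇒ q = 4/9.

-22/9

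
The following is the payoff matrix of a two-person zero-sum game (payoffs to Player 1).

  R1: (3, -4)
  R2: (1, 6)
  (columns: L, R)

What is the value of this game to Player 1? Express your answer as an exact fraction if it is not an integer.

Row minima: R1 → -4, R2 → 1; maximin = 1.
Column maxima: L → 3, R → 6; minimax = 3.
1 ≠ 3, so there is no saddle point; optimal play is mixed.
Let Player 1 play R1 with probability p. Expected payoff against L: 3p + 1(1−p) = 2p + 1; against R: (-4)p + 6(1−p) = −10p + 6.
Setting these equal: 2p + 1 = −10p + 6 ⇒ 12p = 5 ⇒ p = 5/12, and the value is (2)·(5/12) + 1 = 11/6.
For Player 2: with q = P(L), equating R1's and R2's payoffs gives 7q − 4 = −5q + 6 ⇒ q = 5/6.

11/6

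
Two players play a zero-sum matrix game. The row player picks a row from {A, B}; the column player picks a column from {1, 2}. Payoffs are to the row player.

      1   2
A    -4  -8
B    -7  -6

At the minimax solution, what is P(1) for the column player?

Row minima: A → -8, B → -7; maximin = -7.
Column maxima: 1 → -4, 2 → -6; minimax = -6.
-7 ≠ -6, so there is no saddle point; optimal play is mixed.
Let the row player play A with probability p. Expected payoff against 1: (-4)p + (-7)(1−p) = 3p − 7; against 2: (-8)p + (-6)(1−p) = −2p − 6.
Setting these equal: 3p − 7 = −2p − 6 ⇒ 5p = 1 ⇒ p = 1/5, and the value is (3)·(1/5) − 7 = -32/5.
For the column player: with q = P(1), equating A's and B's payoffs gives 4q − 8 = −q − 6 ⇒ q = 2/5.

2/5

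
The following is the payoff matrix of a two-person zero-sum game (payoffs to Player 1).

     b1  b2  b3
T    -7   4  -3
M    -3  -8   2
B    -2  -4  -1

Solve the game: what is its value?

-36/13

Row minima: T → -7, M → -8, B → -4; maximin = -4.
Column maxima: b1 → -2, b2 → 4, b3 → 2; minimax = -2.
-4 ≠ -2, so there is no saddle point; optimal play is mixed.
b3 is strictly dominated by b1 (it gives Player 1 strictly more in every row), so Player 2 never plays it.
With b3 eliminated, M is strictly dominated by B (B gives Player 1 strictly more in every remaining column), so Player 1 never plays it.
On the remaining 2×2 (T, B vs b1, b2):
Let Player 1 play T with probability p. Expected payoff against b1: (-7)p + (-2)(1−p) = −5p − 2; against b2: 4p + (-4)(1−p) = 8p − 4.
Setting these equal: −5p − 2 = 8p − 4 ⇒ −13p = -2 ⇒ p = 2/13, and the value is (-5)·(2/13) − 2 = -36/13.
For Player 2: with q = P(b1), equating T's and B's payoffs gives −11q + 4 = 2q − 4 ⇒ q = 8/13.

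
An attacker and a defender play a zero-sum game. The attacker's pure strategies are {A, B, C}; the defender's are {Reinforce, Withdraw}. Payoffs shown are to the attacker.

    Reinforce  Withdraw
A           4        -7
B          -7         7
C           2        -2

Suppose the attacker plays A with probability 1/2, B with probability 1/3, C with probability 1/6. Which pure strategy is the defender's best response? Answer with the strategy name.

If the defender plays Reinforce, the attacker's expected payoff is (1/2)·4 + (1/3)·(-7) + (1/6)·2 = 0.
If the defender plays Withdraw, the attacker's expected payoff is (1/2)·(-7) + (1/3)·7 + (1/6)·(-2) = -3/2.
The defender minimizes the attacker's payoff; the smallest is -3/2, so the best response is Withdraw.

Withdraw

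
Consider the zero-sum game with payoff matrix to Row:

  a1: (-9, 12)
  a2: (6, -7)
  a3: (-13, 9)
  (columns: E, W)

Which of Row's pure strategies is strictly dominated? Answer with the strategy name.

a3

a1 gives a strictly higher payoff than a3 against every column: -9 > -13, 12 > 9.
So a3 is strictly dominated and Row never plays it.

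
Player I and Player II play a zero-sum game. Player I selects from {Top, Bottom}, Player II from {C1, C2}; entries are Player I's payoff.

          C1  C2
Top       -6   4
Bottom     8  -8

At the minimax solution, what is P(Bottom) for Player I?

5/13

Row minima: Top → -6, Bottom → -8; maximin = -6.
Column maxima: C1 → 8, C2 → 4; minimax = 4.
-6 ≠ 4, so there is no saddle point; optimal play is mixed.
Let Player I play Top with probability p. Expected payoff against C1: (-6)p + 8(1−p) = −14p + 8; against C2: 4p + (-8)(1−p) = 12p − 8.
Setting these equal: −14p + 8 = 12p − 8 ⇒ −26p = -16 ⇒ p = 8/13, and the value is (-14)·(8/13) + 8 = -8/13.
For Player II: with q = P(C1), equating Top's and Bottom's payoffs gives −10q + 4 = 16q − 8 ⇒ q = 6/13.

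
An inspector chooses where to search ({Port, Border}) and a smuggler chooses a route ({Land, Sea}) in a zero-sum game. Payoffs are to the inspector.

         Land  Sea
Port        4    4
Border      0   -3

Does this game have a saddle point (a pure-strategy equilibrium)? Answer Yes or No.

Row minima: Port → 4, Border → -3; maximin = 4.
Column maxima: Land → 4, Sea → 4; minimax = 4.
maximin = minimax = 4, so a saddle point exists.

Yes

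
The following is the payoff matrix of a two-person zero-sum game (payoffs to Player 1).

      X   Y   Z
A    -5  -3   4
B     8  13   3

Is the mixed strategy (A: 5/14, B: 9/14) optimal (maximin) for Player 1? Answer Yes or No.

Yes

Against X this mix gives (5/14)·(-5) + (9/14)·8 = 47/14.
Against Y this mix gives (5/14)·(-3) + (9/14)·13 = 51/7.
Against Z this mix gives (5/14)·4 + (9/14)·3 = 47/14.
All of Player 2's active replies (X, Z) yield 47/14, and no column does worse for Player 1. The mix makes Player 2 indifferent and guarantees 47/14, so it is optimal.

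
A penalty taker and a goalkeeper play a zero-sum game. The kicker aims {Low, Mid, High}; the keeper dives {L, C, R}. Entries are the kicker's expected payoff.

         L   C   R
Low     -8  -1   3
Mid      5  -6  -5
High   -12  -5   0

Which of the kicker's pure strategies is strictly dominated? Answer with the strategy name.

Low gives a strictly higher payoff than High against every column: -8 > -12, -1 > -5, 3 > 0.
So High is strictly dominated and the kicker never plays it.

High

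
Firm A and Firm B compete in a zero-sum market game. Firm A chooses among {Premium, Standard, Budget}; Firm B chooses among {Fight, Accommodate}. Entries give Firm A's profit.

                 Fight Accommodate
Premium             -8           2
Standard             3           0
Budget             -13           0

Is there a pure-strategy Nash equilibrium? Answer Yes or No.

Row minima: Premium → -8, Standard → 0, Budget → -13; maximin = 0.
Column maxima: Fight → 3, Accommodate → 2; minimax = 2.
0 ≠ 2, so no pure-strategy equilibrium exists.

No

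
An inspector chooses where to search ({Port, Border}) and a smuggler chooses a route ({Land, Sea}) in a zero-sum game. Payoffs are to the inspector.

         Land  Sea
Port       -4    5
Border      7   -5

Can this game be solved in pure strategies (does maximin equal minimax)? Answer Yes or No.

No

Row minima: Port → -4, Border → -5; maximin = -4.
Column maxima: Land → 7, Sea → 5; minimax = 5.
-4 ≠ 5, so no pure-strategy equilibrium exists.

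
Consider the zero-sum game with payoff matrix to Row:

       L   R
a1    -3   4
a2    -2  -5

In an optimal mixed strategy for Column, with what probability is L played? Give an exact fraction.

9/10

Row minima: a1 → -3, a2 → -5; maximin = -3.
Column maxima: L → -2, R → 4; minimax = -2.
-3 ≠ -2, so there is no saddle point; optimal play is mixed.
Let Row play a1 with probability p. Expected payoff against L: (-3)p + (-2)(1−p) = −p − 2; against R: 4p + (-5)(1−p) = 9p − 5.
Setting these equal: −p − 2 = 9p − 5 ⇒ −10p = -3 ⇒ p = 3/10, and the value is (-1)·(3/10) − 2 = -23/10.
For Column: with q = P(L), equating a1's and a2's payoffs gives −7q + 4 = 3q − 5 ⇒ q = 9/10.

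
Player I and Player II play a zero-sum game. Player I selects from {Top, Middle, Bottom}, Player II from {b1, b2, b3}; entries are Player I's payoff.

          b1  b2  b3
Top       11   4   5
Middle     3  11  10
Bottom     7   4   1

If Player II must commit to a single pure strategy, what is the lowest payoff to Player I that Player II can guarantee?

Column maxima: b1 → 11, b2 → 11, b3 → 10.
The smallest of these is 10.

10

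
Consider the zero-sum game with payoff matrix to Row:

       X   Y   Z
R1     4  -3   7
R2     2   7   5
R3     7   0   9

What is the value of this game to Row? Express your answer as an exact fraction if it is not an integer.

Row minima: R1 → -3, R2 → 2, R3 → 0; maximin = 2.
Column maxima: X → 7, Y → 7, Z → 9; minimax = 7.
2 ≠ 7, so there is no saddle point; optimal play is mixed.
R1 is strictly dominated by R3, so Row never plays it.
Z is strictly dominated by X (it gives Row strictly more in every row), so Column never plays it.
On the remaining 2×2 (R2, R3 vs X, Y):
Let Row play R2 with probability p. Expected payoff against X: 2p + 7(1−p) = −5p + 7; against Y: 7p + 0(1−p) = 7p.
Setting these equal: −5p + 7 = 7p ⇒ −12p = -7 ⇒ p = 7/12, and the value is (-5)·(7/12) + 7 = 49/12.
For Column: with q = P(X), equating R2's and R3's payoffs gives −5q + 7 = 7q ⇒ q = 7/12.

49/12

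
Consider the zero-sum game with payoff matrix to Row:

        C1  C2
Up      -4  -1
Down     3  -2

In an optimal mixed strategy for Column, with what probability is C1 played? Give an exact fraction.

Row minima: Up → -4, Down → -2; maximin = -2.
Column maxima: C1 → 3, C2 → -1; minimax = -1.
-2 ≠ -1, so there is no saddle point; optimal play is mixed.
Let Row play Up with probability p. Expected payoff against C1: (-4)p + 3(1−p) = −7p + 3; against C2: (-1)p + (-2)(1−p) = p − 2.
Setting these equal: −7p + 3 = p − 2 ⇒ −8p = -5 ⇒ p = 5/8, and the value is (-7)·(5/8) + 3 = -11/8.
For Column: with q = P(C1), equating Up's and Down's payoffs gives −3q − 1 = 5q − 2 ⇒ q = 1/8.

1/8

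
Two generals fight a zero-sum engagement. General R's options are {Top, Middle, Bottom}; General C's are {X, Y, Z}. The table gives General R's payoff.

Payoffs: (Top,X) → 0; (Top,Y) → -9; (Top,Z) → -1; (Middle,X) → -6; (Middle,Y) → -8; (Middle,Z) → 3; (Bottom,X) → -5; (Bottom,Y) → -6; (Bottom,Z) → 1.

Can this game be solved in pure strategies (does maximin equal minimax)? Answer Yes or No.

Yes

Row minima: Top → -9, Middle → -8, Bottom → -6; maximin = -6.
Column maxima: X → 0, Y → -6, Z → 3; minimax = -6.
maximin = minimax = -6, so a saddle point exists.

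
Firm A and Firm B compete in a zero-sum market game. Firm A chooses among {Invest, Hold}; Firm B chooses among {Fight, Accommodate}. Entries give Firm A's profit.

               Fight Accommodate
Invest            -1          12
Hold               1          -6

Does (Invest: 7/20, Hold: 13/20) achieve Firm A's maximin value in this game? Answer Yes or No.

Yes

Against Fight this mix gives (7/20)·(-1) + (13/20)·1 = 3/10.
Against Accommodate this mix gives (7/20)·12 + (13/20)·(-6) = 3/10.
All of Firm B's active replies (Fight, Accommodate) yield 3/10, and no column does worse for Firm A. The mix makes Firm B indifferent and guarantees 3/10, so it is optimal.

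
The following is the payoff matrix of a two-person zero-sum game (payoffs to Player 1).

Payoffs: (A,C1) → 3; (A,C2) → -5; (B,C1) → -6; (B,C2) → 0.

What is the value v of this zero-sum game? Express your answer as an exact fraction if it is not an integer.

-15/7

Row minima: A → -5, B → -6; maximin = -5.
Column maxima: C1 → 3, C2 → 0; minimax = 0.
-5 ≠ 0, so there is no saddle point; optimal play is mixed.
Let Player 1 play A with probability p. Expected payoff against C1: 3p + (-6)(1−p) = 9p − 6; against C2: (-5)p + 0(1−p) = −5p.
Setting these equal: 9p − 6 = −5p ⇒ 14p = 6 ⇒ p = 3/7, and the value is (9)·(3/7) − 6 = -15/7.
For Player 2: with q = P(C1), equating A's and B's payoffs gives 8q − 5 = −6q ⇒ q = 5/14.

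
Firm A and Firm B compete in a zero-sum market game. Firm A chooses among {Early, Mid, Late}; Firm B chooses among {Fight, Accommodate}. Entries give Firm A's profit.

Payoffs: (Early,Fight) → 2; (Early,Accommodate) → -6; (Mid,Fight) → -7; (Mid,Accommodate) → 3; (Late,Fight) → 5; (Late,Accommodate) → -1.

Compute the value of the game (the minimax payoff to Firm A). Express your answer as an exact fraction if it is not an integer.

Row minima: Early → -6, Mid → -7, Late → -1; maximin = -1.
Column maxima: Fight → 5, Accommodate → 3; minimax = 3.
-1 ≠ 3, so there is no saddle point; optimal play is mixed.
Early is strictly dominated by Late, so Firm A never plays it.
On the remaining 2×2 (Mid, Late vs Fight, Accommodate):
Let Firm A play Mid with probability p. Expected payoff against Fight: (-7)p + 5(1−p) = −12p + 5; against Accommodate: 3p + (-1)(1−p) = 4p − 1.
Setting these equal: −12p + 5 = 4p − 1 ⇒ −16p = -6 ⇒ p = 3/8, and the value is (-12)·(3/8) + 5 = 1/2.
For Firm B: with q = P(Fight), equating Mid's and Late's payoffs gives −10q + 3 = 6q − 1 ⇒ q = 1/4.

1/2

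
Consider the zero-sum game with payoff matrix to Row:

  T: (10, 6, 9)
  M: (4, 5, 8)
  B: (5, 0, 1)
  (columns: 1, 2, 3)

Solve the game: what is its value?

6

Row minima: T → 6, M → 4, B → 0; maximin = 6.
Column maxima: 1 → 10, 2 → 6, 3 → 9; minimax = 6.
Since maximin = minimax = 6, there is a saddle point and the value is 6.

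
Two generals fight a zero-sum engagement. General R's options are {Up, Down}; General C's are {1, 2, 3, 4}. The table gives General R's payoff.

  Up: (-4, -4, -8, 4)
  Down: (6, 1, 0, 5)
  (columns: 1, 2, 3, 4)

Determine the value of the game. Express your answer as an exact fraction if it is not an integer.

0

Row minima: Up → -8, Down → 0; maximin = 0.
Column maxima: 1 → 6, 2 → 1, 3 → 0, 4 → 5; minimax = 0.
Since maximin = minimax = 0, there is a saddle point and the value is 0.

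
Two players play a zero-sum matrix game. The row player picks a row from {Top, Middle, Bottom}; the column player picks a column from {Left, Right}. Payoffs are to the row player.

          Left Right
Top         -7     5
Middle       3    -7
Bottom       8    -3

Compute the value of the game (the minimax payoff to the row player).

Row minima: Top → -7, Middle → -7, Bottom → -3; maximin = -3.
Column maxima: Left → 8, Right → 5; minimax = 5.
-3 ≠ 5, so there is no saddle point; optimal play is mixed.
Middle is strictly dominated by Bottom, so the row player never plays it.
On the remaining 2×2 (Top, Bottom vs Left, Right):
Let the row player play Top with probability p. Expected payoff against Left: (-7)p + 8(1−p) = −15p + 8; against Right: 5p + (-3)(1−p) = 8p − 3.
Setting these equal: −15p + 8 = 8p − 3 ⇒ −23p = -11 ⇒ p = 11/23, and the value is (-15)·(11/23) + 8 = 19/23.
For the column player: with q = P(Left), equating Top's and Bottom's payoffs gives −12q + 5 = 11q − 3 ⇒ q = 8/23.

19/23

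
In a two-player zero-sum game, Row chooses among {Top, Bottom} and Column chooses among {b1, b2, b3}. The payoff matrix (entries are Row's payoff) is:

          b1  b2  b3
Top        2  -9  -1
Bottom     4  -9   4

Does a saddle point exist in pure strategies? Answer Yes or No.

Row minima: Top → -9, Bottom → -9; maximin = -9.
Column maxima: b1 → 4, b2 → -9, b3 → 4; minimax = -9.
maximin = minimax = -9, so a saddle point exists.

Yes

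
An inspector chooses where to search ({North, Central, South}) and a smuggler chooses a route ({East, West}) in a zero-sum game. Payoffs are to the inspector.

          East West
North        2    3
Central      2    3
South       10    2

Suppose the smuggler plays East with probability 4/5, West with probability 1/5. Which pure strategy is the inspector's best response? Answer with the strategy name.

South

Expected payoff of North: (4/5)·2 + (1/5)·3 = 11/5.
Expected payoff of Central: (4/5)·2 + (1/5)·3 = 11/5.
Expected payoff of South: (4/5)·10 + (1/5)·2 = 42/5.
The largest is 42/5, so the inspector's best response is South.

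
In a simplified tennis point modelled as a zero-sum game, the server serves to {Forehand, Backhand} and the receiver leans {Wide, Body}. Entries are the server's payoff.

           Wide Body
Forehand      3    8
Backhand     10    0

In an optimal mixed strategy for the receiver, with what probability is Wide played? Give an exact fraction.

8/15

Row minima: Forehand → 3, Backhand → 0; maximin = 3.
Column maxima: Wide → 10, Body → 8; minimax = 8.
3 ≠ 8, so there is no saddle point; optimal play is mixed.
Let the server play Forehand with probability p. Expected payoff against Wide: 3p + 10(1−p) = −7p + 10; against Body: 8p + 0(1−p) = 8p.
Setting these equal: −7p + 10 = 8p ⇒ −15p = -10 ⇒ p = 2/3, and the value is (-7)·(2/3) + 10 = 16/3.
For the receiver: with q = P(Wide), equating Forehand's and Backhand's payoffs gives −5q + 8 = 10q ⇒ q = 8/15.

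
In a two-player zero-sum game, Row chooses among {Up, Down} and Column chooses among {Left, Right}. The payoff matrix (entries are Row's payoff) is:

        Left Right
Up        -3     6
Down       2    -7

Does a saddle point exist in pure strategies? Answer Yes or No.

No

Row minima: Up → -3, Down → -7; maximin = -3.
Column maxima: Left → 2, Right → 6; minimax = 2.
-3 ≠ 2, so no pure-strategy equilibrium exists.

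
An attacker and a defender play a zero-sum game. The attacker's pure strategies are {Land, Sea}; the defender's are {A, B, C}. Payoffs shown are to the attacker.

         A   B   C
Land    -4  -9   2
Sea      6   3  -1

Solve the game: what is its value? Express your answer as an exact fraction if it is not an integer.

-1/5

Row minima: Land → -9, Sea → -1; maximin = -1.
Column maxima: A → 6, B → 3, C → 2; minimax = 2.
-1 ≠ 2, so there is no saddle point; optimal play is mixed.
A is strictly dominated by B (it gives the attacker strictly more in every row), so the defender never plays it.
On the remaining 2×2 (Land, Sea vs B, C):
Let the attacker play Land with probability p. Expected payoff against B: (-9)p + 3(1−p) = −12p + 3; against C: 2p + (-1)(1−p) = 3p − 1.
Setting these equal: −12p + 3 = 3p − 1 ⇒ −15p = -4 ⇒ p = 4/15, and the value is (-12)·(4/15) + 3 = -1/5.
For the defender: with q = P(B), equating Land's and Sea's payoffs gives −11q + 2 = 4q − 1 ⇒ q = 1/5.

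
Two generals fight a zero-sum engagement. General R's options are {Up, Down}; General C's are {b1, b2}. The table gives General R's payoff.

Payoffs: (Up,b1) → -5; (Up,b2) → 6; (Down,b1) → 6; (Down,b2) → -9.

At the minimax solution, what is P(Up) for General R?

Row minima: Up → -5, Down → -9; maximin = -5.
Column maxima: b1 → 6, b2 → 6; minimax = 6.
-5 ≠ 6, so there is no saddle point; optimal play is mixed.
Let General R play Up with probability p. Expected payoff against b1: (-5)p + 6(1−p) = −11p + 6; against b2: 6p + (-9)(1−p) = 15p − 9.
Setting these equal: −11p + 6 = 15p − 9 ⇒ −26p = -15 ⇒ p = 15/26, and the value is (-11)·(15/26) + 6 = -9/26.
For General C: with q = P(b1), equating Up's and Down's payoffs gives −11q + 6 = 15q − 9 ⇒ q = 15/26.

15/26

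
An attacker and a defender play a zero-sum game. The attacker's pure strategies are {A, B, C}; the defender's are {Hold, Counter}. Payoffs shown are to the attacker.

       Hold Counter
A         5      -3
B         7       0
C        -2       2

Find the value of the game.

Row minima: A → -3, B → 0, C → -2; maximin = 0.
Column maxima: Hold → 7, Counter → 2; minimax = 2.
0 ≠ 2, so there is no saddle point; optimal play is mixed.
A is strictly dominated by B, so the attacker never plays it.
On the remaining 2×2 (B, C vs Hold, Counter):
Let the attacker play B with probability p. Expected payoff against Hold: 7p + (-2)(1−p) = 9p − 2; against Counter: 0p + 2(1−p) = −2p + 2.
Setting these equal: 9p − 2 = −2p + 2 ⇒ 11p = 4 ⇒ p = 4/11, and the value is (9)·(4/11) − 2 = 14/11.
For the defender: with q = P(Hold), equating B's and C's payoffs gives 7q = −4q + 2 ⇒ q = 2/11.

14/11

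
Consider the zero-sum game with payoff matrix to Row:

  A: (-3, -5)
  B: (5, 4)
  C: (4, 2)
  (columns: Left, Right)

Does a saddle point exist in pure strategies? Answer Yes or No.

Yes

Row minima: A → -5, B → 4, C → 2; maximin = 4.
Column maxima: Left → 5, Right → 4; minimax = 4.
maximin = minimax = 4, so a saddle point exists.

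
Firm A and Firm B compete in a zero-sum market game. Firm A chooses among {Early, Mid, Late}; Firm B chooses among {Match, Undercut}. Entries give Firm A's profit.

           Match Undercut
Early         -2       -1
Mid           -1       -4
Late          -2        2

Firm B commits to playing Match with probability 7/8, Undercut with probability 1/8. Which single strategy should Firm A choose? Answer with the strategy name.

Mid

Expected payoff of Early: (7/8)·(-2) + (1/8)·(-1) = -15/8.
Expected payoff of Mid: (7/8)·(-1) + (1/8)·(-4) = -11/8.
Expected payoff of Late: (7/8)·(-2) + (1/8)·2 = -3/2.
The largest is -11/8, so Firm A's best response is Mid.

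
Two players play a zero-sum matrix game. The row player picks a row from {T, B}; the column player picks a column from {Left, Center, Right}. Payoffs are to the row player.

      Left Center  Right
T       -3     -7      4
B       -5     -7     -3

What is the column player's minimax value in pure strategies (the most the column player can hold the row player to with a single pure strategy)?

-7

Column maxima: Left → -3, Center → -7, Right → 4.
The smallest of these is -7.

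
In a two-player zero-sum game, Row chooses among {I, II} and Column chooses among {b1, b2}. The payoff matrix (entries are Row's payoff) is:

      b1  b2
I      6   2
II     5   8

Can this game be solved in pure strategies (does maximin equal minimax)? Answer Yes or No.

No

Row minima: I → 2, II → 5; maximin = 5.
Column maxima: b1 → 6, b2 → 8; minimax = 6.
5 ≠ 6, so no pure-strategy equilibrium exists.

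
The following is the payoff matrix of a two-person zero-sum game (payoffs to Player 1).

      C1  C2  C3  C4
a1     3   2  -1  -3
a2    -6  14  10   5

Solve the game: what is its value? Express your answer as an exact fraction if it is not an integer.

-3/17

Row minima: a1 → -3, a2 → -6; maximin = -3.
Column maxima: C1 → 3, C2 → 14, C3 → 10, C4 → 5; minimax = 3.
-3 ≠ 3, so there is no saddle point; optimal play is mixed.
C2 is strictly dominated by C3 (it gives Player 1 strictly more in every row), so Player 2 never plays it.
C3 is strictly dominated by C4 (it gives Player 1 strictly more in every row), so Player 2 never plays it.
On the remaining 2×2 (a1, a2 vs C1, C4):
Let Player 1 play a1 with probability p. Expected payoff against C1: 3p + (-6)(1−p) = 9p − 6; against C4: (-3)p + 5(1−p) = −8p + 5.
Setting these equal: 9p − 6 = −8p + 5 ⇒ 17p = 11 ⇒ p = 11/17, and the value is (9)·(11/17) − 6 = -3/17.
For Player 2: with q = P(C1), equating a1's and a2's payoffs gives 6q − 3 = −11q + 5 ⇒ q = 8/17.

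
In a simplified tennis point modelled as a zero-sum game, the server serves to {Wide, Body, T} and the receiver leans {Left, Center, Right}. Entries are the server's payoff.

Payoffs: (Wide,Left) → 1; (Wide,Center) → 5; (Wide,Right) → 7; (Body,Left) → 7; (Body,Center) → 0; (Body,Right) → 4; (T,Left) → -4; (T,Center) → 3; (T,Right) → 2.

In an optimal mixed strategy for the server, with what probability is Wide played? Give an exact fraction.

7/11

Row minima: Wide → 1, Body → 0, T → -4; maximin = 1.
Column maxima: Left → 7, Center → 5, Right → 7; minimax = 5.
1 ≠ 5, so there is no saddle point; optimal play is mixed.
T is strictly dominated by Wide, so the server never plays it.
With T eliminated, Right is strictly dominated by Center (it gives the server strictly more in every remaining row), so the receiver never plays it.
On the remaining 2×2 (Wide, Body vs Left, Center):
Let the server play Wide with probability p. Expected payoff against Left: 1p + 7(1−p) = −6p + 7; against Center: 5p + 0(1−p) = 5p.
Setting these equal: −6p + 7 = 5p ⇒ −11p = -7 ⇒ p = 7/11, and the value is (-6)·(7/11) + 7 = 35/11.
For the receiver: with q = P(Left), equating Wide's and Body's payoffs gives −4q + 5 = 7q ⇒ q = 5/11.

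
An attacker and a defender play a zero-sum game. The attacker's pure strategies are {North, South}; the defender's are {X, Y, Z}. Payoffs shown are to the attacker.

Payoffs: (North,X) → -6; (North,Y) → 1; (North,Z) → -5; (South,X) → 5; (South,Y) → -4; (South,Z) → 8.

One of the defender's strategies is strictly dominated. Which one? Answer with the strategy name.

Z

X holds the attacker's payoff strictly below Z in every row: -6 < -5, 5 < 8.
So Z is strictly dominated for the defender.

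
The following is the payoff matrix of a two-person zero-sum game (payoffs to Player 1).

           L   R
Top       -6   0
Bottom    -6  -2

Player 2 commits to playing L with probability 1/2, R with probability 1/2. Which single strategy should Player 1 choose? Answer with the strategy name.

Top

Expected payoff of Top: (1/2)·(-6) + (1/2)·0 = -3.
Expected payoff of Bottom: (1/2)·(-6) + (1/2)·(-2) = -4.
The largest is -3, so Player 1's best response is Top.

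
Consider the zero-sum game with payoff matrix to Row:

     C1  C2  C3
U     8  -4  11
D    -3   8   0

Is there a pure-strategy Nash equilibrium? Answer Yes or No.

No

Row minima: U → -4, D → -3; maximin = -3.
Column maxima: C1 → 8, C2 → 8, C3 → 11; minimax = 8.
-3 ≠ 8, so no pure-strategy equilibrium exists.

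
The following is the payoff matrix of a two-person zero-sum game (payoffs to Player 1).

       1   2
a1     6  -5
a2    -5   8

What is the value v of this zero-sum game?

Row minima: a1 → -5, a2 → -5; maximin = -5.
Column maxima: 1 → 6, 2 → 8; minimax = 6.
-5 ≠ 6, so there is no saddle point; optimal play is mixed.
Let Player 1 play a1 with probability p. Expected payoff against 1: 6p + (-5)(1−p) = 11p − 5; against 2: (-5)p + 8(1−p) = −13p + 8.
Setting these equal: 11p − 5 = −13p + 8 ⇒ 24p = 13 ⇒ p = 13/24, and the value is (11)·(13/24) − 5 = 23/24.
For Player 2: with q = P(1), equating a1's and a2's payoffs gives 11q − 5 = −13q + 8 ⇒ q = 13/24.

23/24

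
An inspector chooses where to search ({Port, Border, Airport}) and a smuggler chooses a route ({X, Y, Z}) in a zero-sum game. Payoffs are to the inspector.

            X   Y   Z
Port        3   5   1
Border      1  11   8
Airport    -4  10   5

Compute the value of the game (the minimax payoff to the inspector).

Row minima: Port → 1, Border → 1, Airport → -4; maximin = 1.
Column maxima: X → 3, Y → 11, Z → 8; minimax = 3.
1 ≠ 3, so there is no saddle point; optimal play is mixed.
Airport is strictly dominated by Border, so the inspector never plays it.
Y is strictly dominated by X (it gives the inspector strictly more in every row), so the smuggler never plays it.
On the remaining 2×2 (Port, Border vs X, Z):
Let the inspector play Port with probability p. Expected payoff against X: 3p + 1(1−p) = 2p + 1; against Z: 1p + 8(1−p) = −7p + 8.
Setting these equal: 2p + 1 = −7p + 8 ⇒ 9p = 7 ⇒ p = 7/9, and the value is (2)·(7/9) + 1 = 23/9.
For the smuggler: with q = P(X), equating Port's and Border's payoffs gives 2q + 1 = −7q + 8 ⇒ q = 7/9.

23/9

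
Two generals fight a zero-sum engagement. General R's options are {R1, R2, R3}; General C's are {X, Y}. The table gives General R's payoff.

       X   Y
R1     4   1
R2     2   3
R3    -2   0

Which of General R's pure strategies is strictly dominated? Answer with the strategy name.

R1 gives a strictly higher payoff than R3 against every column: 4 > -2, 1 > 0.
So R3 is strictly dominated and General R never plays it.

R3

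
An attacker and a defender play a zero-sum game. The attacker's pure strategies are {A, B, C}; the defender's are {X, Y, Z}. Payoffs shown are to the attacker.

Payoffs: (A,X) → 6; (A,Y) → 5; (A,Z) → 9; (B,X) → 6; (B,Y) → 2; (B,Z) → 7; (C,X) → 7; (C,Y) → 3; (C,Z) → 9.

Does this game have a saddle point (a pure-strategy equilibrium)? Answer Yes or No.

Row minima: A → 5, B → 2, C → 3; maximin = 5.
Column maxima: X → 7, Y → 5, Z → 9; minimax = 5.
maximin = minimax = 5, so a saddle point exists.

Yes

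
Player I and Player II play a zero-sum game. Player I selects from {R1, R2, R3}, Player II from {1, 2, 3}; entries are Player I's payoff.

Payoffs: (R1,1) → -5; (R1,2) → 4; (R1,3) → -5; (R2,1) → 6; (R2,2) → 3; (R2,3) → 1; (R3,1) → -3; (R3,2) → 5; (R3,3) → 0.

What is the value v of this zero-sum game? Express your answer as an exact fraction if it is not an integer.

1

Row minima: R1 → -5, R2 → 1, R3 → -3; maximin = 1.
Column maxima: 1 → 6, 2 → 5, 3 → 1; minimax = 1.
Since maximin = minimax = 1, there is a saddle point and the value is 1.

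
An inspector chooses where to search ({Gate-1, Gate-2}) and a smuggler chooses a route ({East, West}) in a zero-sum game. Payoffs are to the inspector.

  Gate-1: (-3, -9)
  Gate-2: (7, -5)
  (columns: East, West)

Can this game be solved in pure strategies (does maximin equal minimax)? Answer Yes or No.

Yes

Row minima: Gate-1 → -9, Gate-2 → -5; maximin = -5.
Column maxima: East → 7, West → -5; minimax = -5.
maximin = minimax = -5, so a saddle point exists.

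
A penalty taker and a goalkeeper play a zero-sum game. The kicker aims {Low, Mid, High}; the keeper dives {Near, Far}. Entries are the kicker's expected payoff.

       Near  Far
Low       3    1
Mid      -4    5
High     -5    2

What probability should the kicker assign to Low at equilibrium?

Row minima: Low → 1, Mid → -4, High → -5; maximin = 1.
Column maxima: Near → 3, Far → 5; minimax = 3.
1 ≠ 3, so there is no saddle point; optimal play is mixed.
High is strictly dominated by Mid, so the kicker never plays it.
On the remaining 2×2 (Low, Mid vs Near, Far):
Let the kicker play Low with probability p. Expected payoff against Near: 3p + (-4)(1−p) = 7p − 4; against Far: 1p + 5(1−p) = −4p + 5.
Setting these equal: 7p − 4 = −4p + 5 ⇒ 11p = 9 ⇒ p = 9/11, and the value is (7)·(9/11) − 4 = 19/11.
For the keeper: with q = P(Near), equating Low's and Mid's payoffs gives 2q + 1 = −9q + 5 ⇒ q = 4/11.

9/11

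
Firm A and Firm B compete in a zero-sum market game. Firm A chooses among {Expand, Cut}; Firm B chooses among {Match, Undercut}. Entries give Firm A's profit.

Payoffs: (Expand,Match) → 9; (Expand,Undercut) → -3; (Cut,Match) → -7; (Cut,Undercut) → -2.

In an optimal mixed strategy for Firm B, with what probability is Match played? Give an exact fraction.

1/17

Row minima: Expand → -3, Cut → -7; maximin = -3.
Column maxima: Match → 9, Undercut → -2; minimax = -2.
-3 ≠ -2, so there is no saddle point; optimal play is mixed.
Let Firm A play Expand with probability p. Expected payoff against Match: 9p + (-7)(1−p) = 16p − 7; against Undercut: (-3)p + (-2)(1−p) = −p − 2.
Setting these equal: 16p − 7 = −p − 2 ⇒ 17p = 5 ⇒ p = 5/17, and the value is (16)·(5/17) − 7 = -39/17.
For Firm B: with q = P(Match), equating Expand's and Cut's payoffs gives 12q − 3 = −5q − 2 ⇒ q = 1/17.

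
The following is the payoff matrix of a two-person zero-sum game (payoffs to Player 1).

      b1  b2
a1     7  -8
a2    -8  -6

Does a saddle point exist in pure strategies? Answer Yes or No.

No

Row minima: a1 → -8, a2 → -8; maximin = -8.
Column maxima: b1 → 7, b2 → -6; minimax = -6.
-8 ≠ -6, so no pure-strategy equilibrium exists.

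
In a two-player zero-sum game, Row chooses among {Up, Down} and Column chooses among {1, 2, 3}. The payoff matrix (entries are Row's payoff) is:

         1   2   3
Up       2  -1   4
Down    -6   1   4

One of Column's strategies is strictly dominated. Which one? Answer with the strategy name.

3

1 holds Row's payoff strictly below 3 in every row: 2 < 4, -6 < 4.
So 3 is strictly dominated for Column.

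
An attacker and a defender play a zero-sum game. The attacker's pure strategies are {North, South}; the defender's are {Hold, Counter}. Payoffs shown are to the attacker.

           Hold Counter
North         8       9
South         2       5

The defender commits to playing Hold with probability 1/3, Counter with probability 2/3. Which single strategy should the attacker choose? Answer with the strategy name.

North

Expected payoff of North: (1/3)·8 + (2/3)·9 = 26/3.
Expected payoff of South: (1/3)·2 + (2/3)·5 = 4.
The largest is 26/3, so the attacker's best response is North.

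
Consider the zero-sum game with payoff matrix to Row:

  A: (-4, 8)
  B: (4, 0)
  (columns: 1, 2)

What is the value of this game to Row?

Row minima: A → -4, B → 0; maximin = 0.
Column maxima: 1 → 4, 2 → 8; minimax = 4.
0 ≠ 4, so there is no saddle point; optimal play is mixed.
Let Row play A with probability p. Expected payoff against 1: (-4)p + 4(1−p) = −8p + 4; against 2: 8p + 0(1−p) = 8p.
Setting these equal: −8p + 4 = 8p ⇒ −16p = -4 ⇒ p = 1/4, and the value is (-8)·(1/4) + 4 = 2.
For Column: with q = P(1), equating A's and B's payoffs gives −12q + 8 = 4q ⇒ q = 1/2.

2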